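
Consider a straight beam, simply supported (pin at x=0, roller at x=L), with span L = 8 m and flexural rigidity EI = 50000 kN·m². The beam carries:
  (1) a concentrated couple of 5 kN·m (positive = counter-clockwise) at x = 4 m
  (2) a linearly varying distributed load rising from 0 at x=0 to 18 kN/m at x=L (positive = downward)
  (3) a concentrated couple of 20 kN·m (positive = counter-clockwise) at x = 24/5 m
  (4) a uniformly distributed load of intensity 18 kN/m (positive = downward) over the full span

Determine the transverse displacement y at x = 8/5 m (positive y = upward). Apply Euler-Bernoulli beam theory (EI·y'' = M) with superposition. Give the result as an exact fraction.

y(8/5) = -1686359/97656250 m

Load 1 — applied couple M₀=5 kN·m at a=4 m (b=L-a=4):
  y_1 = (M₀x³/(6L)+C₁x)/EI  [x≤a] with C₁=M₀(3b²-L²)/(6L)=-5/3 = (5·(8/5)³/(6·8)+(-5/3)·(8/5))/50000 = -7/156250 m
Load 2 — triangular load w₀=18 kN/m (0→w₀ over full span):
  y_2 = -w₀x(7L⁴-10L²x²+3x⁴)/(360LEI) = -18·(8/5)·(7·8⁴-10·8²·(8/5)²+3·(8/5)⁴)/(360·8·50000) = -264192/48828125 m
Load 3 — applied couple M₀=20 kN·m at a=24/5 m (b=L-a=16/5):
  y_3 = (M₀x³/(6L)+C₁x)/EI  [x≤a] with C₁=M₀(3b²-L²)/(6L)=-208/15 = (20·(8/5)³/(6·8)+(-208/15)·(8/5))/50000 = -32/78125 m
Load 4 — uniform load w=18 kN/m over full span:
  y_4 = -wx(L³-2Lx²+x³)/(24EI) = -18·(8/5)·(8³-2·8·(8/5)²+(8/5)³)/(24·50000) = -22272/1953125 m
Superposition: y = Σ y_i = -1686359/97656250 m ≈ -0.017268 m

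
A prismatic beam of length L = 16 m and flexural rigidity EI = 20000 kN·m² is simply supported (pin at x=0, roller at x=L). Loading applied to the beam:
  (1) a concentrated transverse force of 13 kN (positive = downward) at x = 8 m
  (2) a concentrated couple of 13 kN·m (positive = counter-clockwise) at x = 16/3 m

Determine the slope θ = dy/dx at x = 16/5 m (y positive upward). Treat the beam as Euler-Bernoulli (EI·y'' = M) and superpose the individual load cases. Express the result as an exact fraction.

θ(16/5) = -1118/140625 rad

Load 1 — point force P=13 kN at a=8 m (b=L-a=8):
  θ_1 = -Pb(L²-b²-3x²)/(6LEI)  [x≤a] = -13·8·(16²-8²-3·(16/5)²)/(6·16·20000) = -273/31250 rad
Load 2 — applied couple M₀=13 kN·m at a=16/3 m (b=L-a=32/3):
  θ_2 = (M₀x²/(2L)+C₁)/EI  [x≤a] with C₁=M₀(3b²-L²)/(6L)=104/9 = (13·(16/5)²/(2·16)+(104/9))/20000 = 221/281250 rad
Superposition: θ = Σ θ_i = -1118/140625 rad ≈ -0.007950 rad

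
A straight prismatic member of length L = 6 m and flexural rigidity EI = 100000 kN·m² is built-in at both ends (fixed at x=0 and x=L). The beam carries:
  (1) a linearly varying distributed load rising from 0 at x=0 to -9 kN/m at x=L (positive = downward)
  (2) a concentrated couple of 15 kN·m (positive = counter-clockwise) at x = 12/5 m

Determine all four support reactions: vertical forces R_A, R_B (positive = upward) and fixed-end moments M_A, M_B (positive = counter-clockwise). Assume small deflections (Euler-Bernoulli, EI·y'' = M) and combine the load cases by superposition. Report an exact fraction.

Load 1 — triangular load w₀=-9 kN/m (0→w₀ over full span):
  R_A = 3w₀L/20 = 3·(-9)·6/20 = -81/10 kN
  M_A = w₀L²/30 = (-9)·6²/30 = -54/5 kN·m
  R_B = 7w₀L/20 = 7·(-9)·6/20 = -189/10 kN
  M_B = -w₀L²/20 = -(-9)·6²/20 = 81/5 kN·m
Load 2 — applied couple M₀=15 kN·m at a=12/5 m (b=L-a=18/5):
  R_A = 6M₀ab/L³ = 6·15·(12/5)·(18/5)/6³ = 18/5 kN
  M_A = M₀b(2a-b)/L² = 15·(18/5)·(2·(12/5)-(18/5))/6² = 9/5 kN·m
  R_B = -6M₀ab/L³ = -6·15·(12/5)·(18/5)/6³ = -18/5 kN
  M_B = M₀a(2b-a)/L² = 15·(12/5)·(2·(18/5)-(12/5))/6² = 24/5 kN·m
Superposition: R_A = -9/2 kN, M_A = -9 kN·m, R_B = -45/2 kN, M_B = 21 kN·m

R_A = -9/2 kN, M_A = -9 kN·m, R_B = -45/2 kN, M_B = 21 kN·m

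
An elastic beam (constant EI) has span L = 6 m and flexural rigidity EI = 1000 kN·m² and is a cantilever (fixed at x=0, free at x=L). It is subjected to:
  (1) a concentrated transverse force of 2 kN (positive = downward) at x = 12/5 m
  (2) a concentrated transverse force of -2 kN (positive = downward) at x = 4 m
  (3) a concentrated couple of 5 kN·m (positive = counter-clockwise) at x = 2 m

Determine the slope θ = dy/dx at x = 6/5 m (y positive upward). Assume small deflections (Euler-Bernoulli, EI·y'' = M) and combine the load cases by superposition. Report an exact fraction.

θ(6/5) = 123/12500 rad

Load 1 — point force P=2 kN at a=12/5 m (b=L-a=18/5):
  θ_1 = -Px(2a-x)/(2EI)  [x≤a] = -2·(6/5)·(2·(12/5)-(6/5))/(2·1000) = -27/6250 rad
Load 2 — point force P=-2 kN at a=4 m (b=L-a=2):
  θ_2 = -Px(2a-x)/(2EI)  [x≤a] = -(-2)·(6/5)·(2·4-(6/5))/(2·1000) = 51/6250 rad
Load 3 — applied couple M₀=5 kN·m at a=2 m (b=L-a=4):
  θ_3 = M₀x/EI  [x≤a] = 5·(6/5)/1000 = 3/500 rad
Superposition: θ = Σ θ_i = 123/12500 rad ≈ 0.009840 rad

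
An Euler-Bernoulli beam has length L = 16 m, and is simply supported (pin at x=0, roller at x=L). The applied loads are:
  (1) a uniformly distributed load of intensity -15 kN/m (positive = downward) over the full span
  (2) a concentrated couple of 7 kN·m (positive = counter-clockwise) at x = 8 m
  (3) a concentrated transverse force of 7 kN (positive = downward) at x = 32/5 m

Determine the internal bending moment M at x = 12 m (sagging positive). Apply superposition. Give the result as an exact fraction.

Load 1 — uniform load w=-15 kN/m over full span:
  M_1 = wx(L-x)/2 = (-15)·12·(16-12)/2 = -360 kN·m
Load 2 — applied couple M₀=7 kN·m at a=8 m (b=L-a=8):
  M_2 = M₀x/L - M₀  [x>a] = 7·12/16 - 7 = -7/4 kN·m
Load 3 — point force P=7 kN at a=32/5 m (b=L-a=48/5):
  M_3 = Pa(L-x)/L  [x>a] = 7·(32/5)·(16-12)/16 = 56/5 kN·m
Superposition: M = Σ M_i = -7011/20 kN·m ≈ -350.550000 kN·m

M(12) = -7011/20 kN·m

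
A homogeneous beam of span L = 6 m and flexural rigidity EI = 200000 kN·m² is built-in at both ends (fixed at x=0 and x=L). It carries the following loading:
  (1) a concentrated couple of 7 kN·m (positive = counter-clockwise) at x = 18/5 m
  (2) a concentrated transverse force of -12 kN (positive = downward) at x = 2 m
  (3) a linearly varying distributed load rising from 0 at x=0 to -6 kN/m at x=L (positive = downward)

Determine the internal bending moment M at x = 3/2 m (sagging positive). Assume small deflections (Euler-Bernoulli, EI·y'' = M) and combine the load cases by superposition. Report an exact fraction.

Load 1 — applied couple M₀=7 kN·m at a=18/5 m (b=L-a=12/5):
  M_1 = R_Ax - M_A  [x≤a] with R_A=42/25, M_A=56/25 = (42/25)·(3/2) - (56/25) = 7/25 kN·m
Load 2 — point force P=-12 kN at a=2 m (b=L-a=4):
  M_2 = Pb²(3a+b)x/L³ - Pab²/L²  [x≤a] = (-12)·4²·(3·2+4)·(3/2)/6³ - (-12)·2·4²/6² = -8/3 kN·m
Load 3 — triangular load w₀=-6 kN/m (0→w₀ over full span):
  M_3 = 3w₀Lx/20 - w₀L²/30 - w₀x³/(6L) = 3·(-6)·6·(3/2)/20 - (-6)·6²/30 - (-6)·(3/2)³/(6·6) = -27/80 kN·m
Superposition: M = Σ M_i = -3269/1200 kN·m ≈ -2.724167 kN·m

M(3/2) = -3269/1200 kN·m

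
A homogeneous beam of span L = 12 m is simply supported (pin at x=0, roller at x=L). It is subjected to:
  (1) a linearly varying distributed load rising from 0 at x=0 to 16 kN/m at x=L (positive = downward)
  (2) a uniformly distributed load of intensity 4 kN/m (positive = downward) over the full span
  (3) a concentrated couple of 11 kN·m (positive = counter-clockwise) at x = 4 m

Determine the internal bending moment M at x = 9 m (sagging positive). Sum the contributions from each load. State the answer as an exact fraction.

M(9) = 709/4 kN·m

Load 1 — triangular load w₀=16 kN/m (0→w₀ over full span):
  M_1 = w₀Lx/6 - w₀x³/(6L) = 16·12·9/6 - 16·9³/(6·12) = 126 kN·m
Load 2 — uniform load w=4 kN/m over full span:
  M_2 = wx(L-x)/2 = 4·9·(12-9)/2 = 54 kN·m
Load 3 — applied couple M₀=11 kN·m at a=4 m (b=L-a=8):
  M_3 = M₀x/L - M₀  [x>a] = 11·9/12 - 11 = -11/4 kN·m
Superposition: M = Σ M_i = 709/4 kN·m ≈ 177.250000 kN·m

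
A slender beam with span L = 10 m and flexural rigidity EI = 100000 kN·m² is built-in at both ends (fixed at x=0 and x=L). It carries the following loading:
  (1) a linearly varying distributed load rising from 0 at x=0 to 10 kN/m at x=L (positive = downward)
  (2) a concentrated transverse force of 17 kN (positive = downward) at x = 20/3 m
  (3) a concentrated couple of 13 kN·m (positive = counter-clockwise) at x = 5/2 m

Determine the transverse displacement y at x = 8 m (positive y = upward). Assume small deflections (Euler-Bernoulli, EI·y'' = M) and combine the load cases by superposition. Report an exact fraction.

Load 1 — triangular load w₀=10 kN/m (0→w₀ over full span):
  y_1 = -w₀x²(L-x)²(x+2L)/(120LEI) = -10·8²·(10-8)²·(8+2·10)/(120·10·100000) = -28/46875 m
Load 2 — point force P=17 kN at a=20/3 m (b=L-a=10/3):
  y_2 = -Pa²(L-x)²(3bL-(3b+a)(L-x))/(6L³EI)  [x>a] = -17·(20/3)²·(10-8)²·(3·(10/3)·10-(3·(10/3)+(20/3))·(10-8))/(6·10³·100000) = -17/50625 m
Load 3 — applied couple M₀=13 kN·m at a=5/2 m (b=L-a=15/2):
  y_3 = (R_Ax³/6 - M_Ax²/2 - M₀(x-a)²/2)/EI  [x>a] with R_A=117/80, M_A=-39/16 = ((117/80)·8³/6 - (-39/16)·8²/2 - 13·(8-(5/2))²/2)/100000 = 247/4000000 m
Superposition: y = Σ y_i = -282329/324000000 m ≈ -0.000871 m

y(8) = -282329/324000000 m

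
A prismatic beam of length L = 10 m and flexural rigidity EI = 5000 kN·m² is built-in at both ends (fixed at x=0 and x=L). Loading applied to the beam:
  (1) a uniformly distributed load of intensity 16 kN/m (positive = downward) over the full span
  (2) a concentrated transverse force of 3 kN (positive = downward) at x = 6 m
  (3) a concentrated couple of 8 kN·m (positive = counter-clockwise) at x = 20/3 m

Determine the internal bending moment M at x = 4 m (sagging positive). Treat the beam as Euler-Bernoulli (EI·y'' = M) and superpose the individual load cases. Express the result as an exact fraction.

M(4) = 23104/375 kN·m

Load 1 — uniform load w=16 kN/m over full span:
  M_1 = wLx/2 - wL²/12 - wx²/2 = 16·10·4/2 - 16·10²/12 - 16·4²/2 = 176/3 kN·m
Load 2 — point force P=3 kN at a=6 m (b=L-a=4):
  M_2 = Pb²(3a+b)x/L³ - Pab²/L²  [x≤a] = 3·4²·(3·6+4)·4/10³ - 3·6·4²/10² = 168/125 kN·m
Load 3 — applied couple M₀=8 kN·m at a=20/3 m (b=L-a=10/3):
  M_3 = R_Ax - M_A  [x≤a] with R_A=16/15, M_A=8/3 = (16/15)·4 - (8/3) = 8/5 kN·m
Superposition: M = Σ M_i = 23104/375 kN·m ≈ 61.610667 kN·m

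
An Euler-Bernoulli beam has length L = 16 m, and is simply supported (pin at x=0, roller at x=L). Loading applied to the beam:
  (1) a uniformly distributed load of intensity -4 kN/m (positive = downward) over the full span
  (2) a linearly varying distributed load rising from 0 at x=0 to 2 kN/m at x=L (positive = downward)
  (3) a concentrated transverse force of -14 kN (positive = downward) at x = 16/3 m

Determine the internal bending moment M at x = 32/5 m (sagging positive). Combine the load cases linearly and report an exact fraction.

M(32/5) = -17376/125 kN·m

Load 1 — uniform load w=-4 kN/m over full span:
  M_1 = wx(L-x)/2 = (-4)·(32/5)·(16-(32/5))/2 = -3072/25 kN·m
Load 2 — triangular load w₀=2 kN/m (0→w₀ over full span):
  M_2 = w₀Lx/6 - w₀x³/(6L) = 2·16·(32/5)/6 - 2·(32/5)³/(6·16) = 3584/125 kN·m
Load 3 — point force P=-14 kN at a=16/3 m (b=L-a=32/3):
  M_3 = Pa(L-x)/L  [x>a] = (-14)·(16/3)·(16-(32/5))/16 = -224/5 kN·m
Superposition: M = Σ M_i = -17376/125 kN·m ≈ -139.008000 kN·m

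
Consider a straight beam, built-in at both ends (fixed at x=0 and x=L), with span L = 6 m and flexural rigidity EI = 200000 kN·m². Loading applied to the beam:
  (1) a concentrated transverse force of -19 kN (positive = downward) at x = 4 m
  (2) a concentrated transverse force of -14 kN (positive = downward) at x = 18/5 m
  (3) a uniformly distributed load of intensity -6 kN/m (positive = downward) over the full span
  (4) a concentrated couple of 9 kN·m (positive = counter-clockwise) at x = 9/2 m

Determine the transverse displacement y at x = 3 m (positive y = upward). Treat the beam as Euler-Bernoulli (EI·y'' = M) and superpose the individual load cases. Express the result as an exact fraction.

y(3) = 270797/1200000000 m

Load 1 — point force P=-19 kN at a=4 m (b=L-a=2):
  y_1 = -Pb²x²(3aL-(3a+b)x)/(6L³EI)  [x≤a] = -(-19)·2²·3²·(3·4·6-(3·4+2)·3)/(6·6³·200000) = 19/240000 m
Load 2 — point force P=-14 kN at a=18/5 m (b=L-a=12/5):
  y_2 = -Pb²x²(3aL-(3a+b)x)/(6L³EI)  [x≤a] = -(-14)·(12/5)²·3²·(3·(18/5)·6-(3·(18/5)+(12/5))·3)/(6·6³·200000) = 441/6250000 m
Load 3 — uniform load w=-6 kN/m over full span:
  y_3 = -wx²(L-x)²/(24EI) = -(-6)·3²·(6-3)²/(24·200000) = 81/800000 m
Load 4 — applied couple M₀=9 kN·m at a=9/2 m (b=L-a=3/2):
  y_4 = (R_Ax³/6 - M_Ax²/2)/EI  [x≤a] with R_A=27/16, M_A=45/16 = ((27/16)·3³/6 - (45/16)·3²/2)/200000 = -81/3200000 m
Superposition: y = Σ y_i = 270797/1200000000 m ≈ 0.000226 m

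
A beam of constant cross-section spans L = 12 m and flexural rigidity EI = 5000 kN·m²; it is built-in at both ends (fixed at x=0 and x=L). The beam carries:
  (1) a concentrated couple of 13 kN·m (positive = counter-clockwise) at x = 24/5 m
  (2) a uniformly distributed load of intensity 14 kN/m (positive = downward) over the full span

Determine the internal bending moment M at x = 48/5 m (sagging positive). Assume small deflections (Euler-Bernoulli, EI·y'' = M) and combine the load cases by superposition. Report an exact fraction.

Load 1 — applied couple M₀=13 kN·m at a=24/5 m (b=L-a=36/5):
  M_1 = R_Ax - M_A - M₀  [x>a] with R_A=39/25, M_A=39/25 = (39/25)·(48/5) - (39/25) - 13 = 52/125 kN·m
Load 2 — uniform load w=14 kN/m over full span:
  M_2 = wLx/2 - wL²/12 - wx²/2 = 14·12·(48/5)/2 - 14·12²/12 - 14·(48/5)²/2 = -168/25 kN·m
Superposition: M = Σ M_i = -788/125 kN·m ≈ -6.304000 kN·m

M(48/5) = -788/125 kN·m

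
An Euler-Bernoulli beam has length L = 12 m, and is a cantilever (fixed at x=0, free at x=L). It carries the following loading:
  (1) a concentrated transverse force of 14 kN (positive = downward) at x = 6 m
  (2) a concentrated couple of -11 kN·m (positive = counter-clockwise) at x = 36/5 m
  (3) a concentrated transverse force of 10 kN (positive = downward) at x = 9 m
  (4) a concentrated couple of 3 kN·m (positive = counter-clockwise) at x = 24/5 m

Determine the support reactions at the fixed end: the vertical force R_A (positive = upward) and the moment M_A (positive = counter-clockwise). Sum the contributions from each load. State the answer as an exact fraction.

Load 1 — point force P=14 kN at a=6 m (b=L-a=6):
  R_A = P = 14 kN
  M_A = Pa = 14·6 = 84 kN·m
Load 2 — applied couple M₀=-11 kN·m at a=36/5 m (b=L-a=24/5):
  R_A = 0 kN
  M_A = -M₀ = -(-11) = 11 kN·m
Load 3 — point force P=10 kN at a=9 m (b=L-a=3):
  R_A = P = 10 kN
  M_A = Pa = 10·9 = 90 kN·m
Load 4 — applied couple M₀=3 kN·m at a=24/5 m (b=L-a=36/5):
  R_A = 0 kN
  M_A = -M₀ = -3 kN·m
Superposition: R_A = 24 kN, M_A = 182 kN·m

R_A = 24 kN, M_A = 182 kN·m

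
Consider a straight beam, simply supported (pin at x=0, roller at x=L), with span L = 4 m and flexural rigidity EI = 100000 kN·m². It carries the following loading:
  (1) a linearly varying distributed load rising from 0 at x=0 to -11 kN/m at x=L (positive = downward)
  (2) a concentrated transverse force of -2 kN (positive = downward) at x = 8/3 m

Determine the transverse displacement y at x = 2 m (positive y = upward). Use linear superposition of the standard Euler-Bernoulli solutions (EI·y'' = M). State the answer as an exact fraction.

y(2) = 1669/8100000 m

Load 1 — triangular load w₀=-11 kN/m (0→w₀ over full span):
  y_1 = -w₀x(7L⁴-10L²x²+3x⁴)/(360LEI) = -(-11)·2·(7·4⁴-10·4²·2²+3·2⁴)/(360·4·100000) = 11/60000 m
Load 2 — point force P=-2 kN at a=8/3 m (b=L-a=4/3):
  y_2 = -Pbx(L²-b²-x²)/(6LEI)  [x≤a] = -(-2)·(4/3)·2·(4²-(4/3)²-2²)/(6·4·100000) = 23/1012500 m
Superposition: y = Σ y_i = 1669/8100000 m ≈ 0.000206 m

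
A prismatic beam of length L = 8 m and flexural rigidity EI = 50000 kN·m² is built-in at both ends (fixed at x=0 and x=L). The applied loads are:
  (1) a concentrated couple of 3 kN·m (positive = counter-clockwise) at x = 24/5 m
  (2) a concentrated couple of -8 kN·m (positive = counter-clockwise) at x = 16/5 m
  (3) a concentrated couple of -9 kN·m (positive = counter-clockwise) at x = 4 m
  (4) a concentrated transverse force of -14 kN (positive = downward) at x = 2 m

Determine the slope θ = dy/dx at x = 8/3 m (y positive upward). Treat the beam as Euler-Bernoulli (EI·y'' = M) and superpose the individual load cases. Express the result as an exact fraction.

θ(8/3) = -1/562500 rad

Load 1 — applied couple M₀=3 kN·m at a=24/5 m (b=L-a=16/5):
  θ_1 = (R_Ax²/2 - M_Ax)/EI  [x≤a] with R_A=27/50, M_A=24/25 = ((27/50)·(8/3)²/2 - (24/25)·(8/3))/50000 = -1/78125 rad
Load 2 — applied couple M₀=-8 kN·m at a=16/5 m (b=L-a=24/5):
  θ_2 = (R_Ax²/2 - M_Ax)/EI  [x≤a] with R_A=-36/25, M_A=-24/25 = ((-36/25)·(8/3)²/2 - (-24/25)·(8/3))/50000 = -4/78125 rad
Load 3 — applied couple M₀=-9 kN·m at a=4 m (b=L-a=4):
  θ_3 = (R_Ax²/2 - M_Ax)/EI  [x≤a] with R_A=-27/16, M_A=-9/4 = ((-27/16)·(8/3)²/2 - (-9/4)·(8/3))/50000 = 0 rad
Load 4 — point force P=-14 kN at a=2 m (b=L-a=6):
  θ_4 = Pa²(L-x)(2bL-(3b+a)(L-x))/(2L³EI)  [x>a] = (-14)·2²·(8-(8/3))·(2·6·8-(3·6+2)·(8-(8/3)))/(2·8³·50000) = 7/112500 rad
Superposition: θ = Σ θ_i = -1/562500 rad ≈ -0.000002 rad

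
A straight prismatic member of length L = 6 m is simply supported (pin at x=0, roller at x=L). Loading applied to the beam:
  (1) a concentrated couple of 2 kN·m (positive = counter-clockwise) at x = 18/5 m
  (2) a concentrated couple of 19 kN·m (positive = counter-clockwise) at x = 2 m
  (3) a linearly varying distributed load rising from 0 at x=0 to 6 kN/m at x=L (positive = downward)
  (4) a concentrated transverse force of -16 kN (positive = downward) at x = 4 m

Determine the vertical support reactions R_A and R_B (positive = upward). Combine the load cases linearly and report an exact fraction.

R_A = 25/6 kN, R_B = -13/6 kN

Load 1 — applied couple M₀=2 kN·m at a=18/5 m (b=L-a=12/5):
  R_A = M₀/L = 2/6 = 1/3 kN
  R_B = -M₀/L = -2/6 = -1/3 kN
Load 2 — applied couple M₀=19 kN·m at a=2 m (b=L-a=4):
  R_A = M₀/L = 19/6 kN
  R_B = -M₀/L = -19/6 kN
Load 3 — triangular load w₀=6 kN/m (0→w₀ over full span):
  R_A = w₀L/6 = 6·6/6 = 6 kN
  R_B = w₀L/3 = 6·6/3 = 12 kN
Load 4 — point force P=-16 kN at a=4 m (b=L-a=2):
  R_A = Pb/L = (-16)·2/6 = -16/3 kN
  R_B = Pa/L = (-16)·4/6 = -32/3 kN
Superposition: R_A = 25/6 kN, R_B = -13/6 kN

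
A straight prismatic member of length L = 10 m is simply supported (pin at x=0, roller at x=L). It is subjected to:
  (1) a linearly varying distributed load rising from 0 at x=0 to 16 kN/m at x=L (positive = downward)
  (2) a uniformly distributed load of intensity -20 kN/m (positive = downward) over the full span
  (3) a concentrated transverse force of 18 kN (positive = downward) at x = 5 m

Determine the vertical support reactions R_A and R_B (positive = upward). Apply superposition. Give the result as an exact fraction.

Load 1 — triangular load w₀=16 kN/m (0→w₀ over full span):
  R_A = w₀L/6 = 16·10/6 = 80/3 kN
  R_B = w₀L/3 = 16·10/3 = 160/3 kN
Load 2 — uniform load w=-20 kN/m over full span:
  R_A = wL/2 = (-20)·10/2 = -100 kN
  R_B = wL/2 = (-20)·10/2 = -100 kN
Load 3 — point force P=18 kN at a=5 m (b=L-a=5):
  R_A = Pb/L = 18·5/10 = 9 kN
  R_B = Pa/L = 18·5/10 = 9 kN
Superposition: R_A = -193/3 kN, R_B = -113/3 kN

R_A = -193/3 kN, R_B = -113/3 kN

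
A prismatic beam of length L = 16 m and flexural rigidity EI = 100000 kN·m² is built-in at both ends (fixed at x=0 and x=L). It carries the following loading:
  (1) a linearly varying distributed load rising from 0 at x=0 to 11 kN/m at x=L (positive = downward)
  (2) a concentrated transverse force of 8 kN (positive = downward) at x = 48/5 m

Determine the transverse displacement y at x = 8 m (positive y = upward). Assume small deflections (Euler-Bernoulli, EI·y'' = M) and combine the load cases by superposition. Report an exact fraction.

Load 1 — triangular load w₀=11 kN/m (0→w₀ over full span):
  y_1 = -w₀x²(L-x)²(x+2L)/(120LEI) = -11·8²·(16-8)²·(8+2·16)/(120·16·100000) = -88/9375 m
Load 2 — point force P=8 kN at a=48/5 m (b=L-a=32/5):
  y_2 = -Pb²x²(3aL-(3a+b)x)/(6L³EI)  [x≤a] = -8·(32/5)²·8²·(3·(48/5)·16-(3·(48/5)+(32/5))·8)/(6·16³·100000) = -1792/1171875 m
Superposition: y = Σ y_i = -4264/390625 m ≈ -0.010916 m

y(8) = -4264/390625 m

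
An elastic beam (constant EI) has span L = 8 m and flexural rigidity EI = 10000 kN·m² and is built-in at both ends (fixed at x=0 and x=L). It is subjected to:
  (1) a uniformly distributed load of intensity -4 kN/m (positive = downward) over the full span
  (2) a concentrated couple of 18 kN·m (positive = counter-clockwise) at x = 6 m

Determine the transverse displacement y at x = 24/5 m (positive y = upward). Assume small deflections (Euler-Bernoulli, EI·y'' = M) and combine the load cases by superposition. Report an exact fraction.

Load 1 — uniform load w=-4 kN/m over full span:
  y_1 = -wx²(L-x)²/(24EI) = -(-4)·(24/5)²·(8-(24/5))²/(24·10000) = 1536/390625 m
Load 2 — applied couple M₀=18 kN·m at a=6 m (b=L-a=2):
  y_2 = (R_Ax³/6 - M_Ax²/2)/EI  [x≤a] with R_A=81/32, M_A=45/8 = ((81/32)·(24/5)³/6 - (45/8)·(24/5)²/2)/10000 = -567/312500 m
Superposition: y = Σ y_i = 3309/1562500 m ≈ 0.002118 m

y(24/5) = 3309/1562500 m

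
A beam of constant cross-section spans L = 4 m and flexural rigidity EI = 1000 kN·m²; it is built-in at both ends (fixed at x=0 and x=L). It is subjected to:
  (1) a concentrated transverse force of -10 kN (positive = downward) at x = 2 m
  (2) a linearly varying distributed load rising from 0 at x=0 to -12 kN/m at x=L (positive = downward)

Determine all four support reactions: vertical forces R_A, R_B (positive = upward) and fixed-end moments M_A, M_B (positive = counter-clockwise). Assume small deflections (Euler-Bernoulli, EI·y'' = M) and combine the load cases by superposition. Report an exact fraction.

R_A = -61/5 kN, M_A = -57/5 kN·m, R_B = -109/5 kN, M_B = 73/5 kN·m

Load 1 — point force P=-10 kN at a=2 m (b=L-a=2):
  R_A = Pb²(3a+b)/L³ = (-10)·2²·(3·2+2)/4³ = -5 kN
  M_A = Pab²/L² = (-10)·2·2²/4² = -5 kN·m
  R_B = Pa²(a+3b)/L³ = (-10)·2²·(2+3·2)/4³ = -5 kN
  M_B = -Pa²b/L² = -(-10)·2²·2/4² = 5 kN·m
Load 2 — triangular load w₀=-12 kN/m (0→w₀ over full span):
  R_A = 3w₀L/20 = 3·(-12)·4/20 = -36/5 kN
  M_A = w₀L²/30 = (-12)·4²/30 = -32/5 kN·m
  R_B = 7w₀L/20 = 7·(-12)·4/20 = -84/5 kN
  M_B = -w₀L²/20 = -(-12)·4²/20 = 48/5 kN·m
Superposition: R_A = -61/5 kN, M_A = -57/5 kN·m, R_B = -109/5 kN, M_B = 73/5 kN·m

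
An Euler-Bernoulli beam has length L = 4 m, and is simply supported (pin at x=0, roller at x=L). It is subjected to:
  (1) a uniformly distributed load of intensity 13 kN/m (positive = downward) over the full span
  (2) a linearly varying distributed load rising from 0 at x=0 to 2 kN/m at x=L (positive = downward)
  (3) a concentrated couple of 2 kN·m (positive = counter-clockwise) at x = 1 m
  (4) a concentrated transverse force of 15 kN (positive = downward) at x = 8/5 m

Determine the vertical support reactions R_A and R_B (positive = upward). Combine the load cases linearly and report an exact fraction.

Load 1 — uniform load w=13 kN/m over full span:
  R_A = wL/2 = 13·4/2 = 26 kN
  R_B = wL/2 = 13·4/2 = 26 kN
Load 2 — triangular load w₀=2 kN/m (0→w₀ over full span):
  R_A = w₀L/6 = 2·4/6 = 4/3 kN
  R_B = w₀L/3 = 2·4/3 = 8/3 kN
Load 3 — applied couple M₀=2 kN·m at a=1 m (b=L-a=3):
  R_A = M₀/L = 2/4 = 1/2 kN
  R_B = -M₀/L = -2/4 = -1/2 kN
Load 4 — point force P=15 kN at a=8/5 m (b=L-a=12/5):
  R_A = Pb/L = 15·(12/5)/4 = 9 kN
  R_B = Pa/L = 15·(8/5)/4 = 6 kN
Superposition: R_A = 221/6 kN, R_B = 205/6 kN

R_A = 221/6 kN, R_B = 205/6 kN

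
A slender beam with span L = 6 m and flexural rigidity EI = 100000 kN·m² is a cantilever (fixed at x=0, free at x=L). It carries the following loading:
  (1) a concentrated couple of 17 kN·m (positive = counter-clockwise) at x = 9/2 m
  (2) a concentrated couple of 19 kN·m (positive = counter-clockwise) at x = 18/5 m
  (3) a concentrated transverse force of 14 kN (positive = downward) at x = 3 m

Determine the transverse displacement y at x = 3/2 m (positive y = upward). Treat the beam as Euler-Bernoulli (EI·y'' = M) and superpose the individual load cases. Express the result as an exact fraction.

Load 1 — applied couple M₀=17 kN·m at a=9/2 m (b=L-a=3/2):
  y_1 = M₀x²/(2EI)  [x≤a] = 17·(3/2)²/(2·100000) = 153/800000 m
Load 2 — applied couple M₀=19 kN·m at a=18/5 m (b=L-a=12/5):
  y_2 = M₀x²/(2EI)  [x≤a] = 19·(3/2)²/(2·100000) = 171/800000 m
Load 3 — point force P=14 kN at a=3 m (b=L-a=3):
  y_3 = -Px²(3a-x)/(6EI)  [x≤a] = -14·(3/2)²·(3·3-(3/2))/(6·100000) = -63/160000 m
Superposition: y = Σ y_i = 9/800000 m ≈ 0.000011 m

y(3/2) = 9/800000 m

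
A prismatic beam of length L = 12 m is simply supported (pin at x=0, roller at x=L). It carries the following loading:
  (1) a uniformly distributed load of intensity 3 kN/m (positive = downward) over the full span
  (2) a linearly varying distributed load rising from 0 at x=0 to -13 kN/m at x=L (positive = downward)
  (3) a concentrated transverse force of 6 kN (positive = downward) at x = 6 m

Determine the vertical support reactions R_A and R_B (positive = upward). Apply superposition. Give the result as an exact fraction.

Load 1 — uniform load w=3 kN/m over full span:
  R_A = wL/2 = 3·12/2 = 18 kN
  R_B = wL/2 = 3·12/2 = 18 kN
Load 2 — triangular load w₀=-13 kN/m (0→w₀ over full span):
  R_A = w₀L/6 = (-13)·12/6 = -26 kN
  R_B = w₀L/3 = (-13)·12/3 = -52 kN
Load 3 — point force P=6 kN at a=6 m (b=L-a=6):
  R_A = Pb/L = 6·6/12 = 3 kN
  R_B = Pa/L = 6·6/12 = 3 kN
Superposition: R_A = -5 kN, R_B = -31 kN

R_A = -5 kN, R_B = -31 kN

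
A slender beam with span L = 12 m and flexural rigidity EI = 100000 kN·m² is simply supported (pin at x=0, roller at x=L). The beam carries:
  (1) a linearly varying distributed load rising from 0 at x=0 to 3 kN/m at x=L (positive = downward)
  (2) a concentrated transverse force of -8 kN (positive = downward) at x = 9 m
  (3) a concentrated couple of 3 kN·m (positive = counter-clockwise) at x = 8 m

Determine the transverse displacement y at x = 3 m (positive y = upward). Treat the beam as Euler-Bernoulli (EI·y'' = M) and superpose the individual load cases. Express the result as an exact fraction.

Load 1 — triangular load w₀=3 kN/m (0→w₀ over full span):
  y_1 = -w₀x(7L⁴-10L²x²+3x⁴)/(360LEI) = -3·3·(7·12⁴-10·12²·3²+3·3⁴)/(360·12·100000) = -8829/3200000 m
Load 2 — point force P=-8 kN at a=9 m (b=L-a=3):
  y_2 = -Pbx(L²-b²-x²)/(6LEI)  [x≤a] = -(-8)·3·3·(12²-3²-3²)/(6·12·100000) = 63/50000 m
Load 3 — applied couple M₀=3 kN·m at a=8 m (b=L-a=4):
  y_3 = (M₀x³/(6L)+C₁x)/EI  [x≤a] with C₁=M₀(3b²-L²)/(6L)=-4 = (3·3³/(6·12)+(-4)·3)/100000 = -87/800000 m
Superposition: y = Σ y_i = -1029/640000 m ≈ -0.001608 m

y(3) = -1029/640000 m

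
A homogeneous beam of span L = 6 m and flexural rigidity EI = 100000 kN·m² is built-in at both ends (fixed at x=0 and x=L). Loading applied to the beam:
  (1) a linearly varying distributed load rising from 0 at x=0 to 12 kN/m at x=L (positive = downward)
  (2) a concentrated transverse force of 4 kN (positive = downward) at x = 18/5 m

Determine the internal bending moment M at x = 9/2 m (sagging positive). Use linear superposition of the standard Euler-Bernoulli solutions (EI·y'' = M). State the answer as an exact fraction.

Load 1 — triangular load w₀=12 kN/m (0→w₀ over full span):
  M_1 = 3w₀Lx/20 - w₀L²/30 - w₀x³/(6L) = 3·12·6·(9/2)/20 - 12·6²/30 - 12·(9/2)³/(6·6) = 153/40 kN·m
Load 2 — point force P=4 kN at a=18/5 m (b=L-a=12/5):
  M_2 = Pa²(a+3b)(L-x)/L³ - Pa²b/L²  [x>a] = 4·(18/5)²·((18/5)+3·(12/5))·(6-(9/2))/6³ - 4·(18/5)²·(12/5)/6² = 54/125 kN·m
Superposition: M = Σ M_i = 4257/1000 kN·m ≈ 4.257000 kN·m

M(9/2) = 4257/1000 kN·m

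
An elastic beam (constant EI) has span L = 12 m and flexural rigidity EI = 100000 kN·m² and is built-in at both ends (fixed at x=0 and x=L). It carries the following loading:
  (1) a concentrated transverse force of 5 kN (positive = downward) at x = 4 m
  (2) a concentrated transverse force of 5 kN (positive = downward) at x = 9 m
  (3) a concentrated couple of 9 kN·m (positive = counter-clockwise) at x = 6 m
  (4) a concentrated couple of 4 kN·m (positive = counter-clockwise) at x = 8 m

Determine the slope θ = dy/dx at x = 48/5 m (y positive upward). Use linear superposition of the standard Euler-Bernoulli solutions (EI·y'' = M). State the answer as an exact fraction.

Load 1 — point force P=5 kN at a=4 m (b=L-a=8):
  θ_1 = Pa²(L-x)(2bL-(3b+a)(L-x))/(2L³EI)  [x>a] = 5·4²·(12-(48/5))·(2·8·12-(3·8+4)·(12-(48/5)))/(2·12³·100000) = 13/187500 rad
Load 2 — point force P=5 kN at a=9 m (b=L-a=3):
  θ_2 = Pa²(L-x)(2bL-(3b+a)(L-x))/(2L³EI)  [x>a] = 5·9²·(12-(48/5))·(2·3·12-(3·3+9)·(12-(48/5)))/(2·12³·100000) = 81/1000000 rad
Load 3 — applied couple M₀=9 kN·m at a=6 m (b=L-a=6):
  θ_3 = (R_Ax²/2 - M_Ax - M₀(x-a))/EI  [x>a] with R_A=9/8, M_A=9/4 = ((9/8)·(48/5)²/2 - (9/4)·(48/5) - 9·((48/5)-6))/100000 = -27/1250000 rad
Load 4 — applied couple M₀=4 kN·m at a=8 m (b=L-a=4):
  θ_4 = (R_Ax²/2 - M_Ax - M₀(x-a))/EI  [x>a] with R_A=4/9, M_A=4/3 = ((4/9)·(48/5)²/2 - (4/3)·(48/5) - 4·((48/5)-8))/100000 = 1/78125 rad
Superposition: θ = Σ θ_i = 2123/15000000 rad ≈ 0.000142 rad

θ(48/5) = 2123/15000000 rad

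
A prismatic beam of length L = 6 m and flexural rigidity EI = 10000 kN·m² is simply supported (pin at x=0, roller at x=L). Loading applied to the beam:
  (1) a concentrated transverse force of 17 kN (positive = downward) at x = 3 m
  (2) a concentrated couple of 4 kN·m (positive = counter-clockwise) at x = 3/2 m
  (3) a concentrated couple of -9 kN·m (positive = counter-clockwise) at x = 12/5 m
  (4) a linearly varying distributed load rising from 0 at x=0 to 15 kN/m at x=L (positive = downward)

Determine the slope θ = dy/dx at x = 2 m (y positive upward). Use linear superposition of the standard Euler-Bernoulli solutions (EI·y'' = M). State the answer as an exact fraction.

Load 1 — point force P=17 kN at a=3 m (b=L-a=3):
  θ_1 = -Pb(L²-b²-3x²)/(6LEI)  [x≤a] = -17·3·(6²-3²-3·2²)/(6·6·10000) = -17/8000 rad
Load 2 — applied couple M₀=4 kN·m at a=3/2 m (b=L-a=9/2):
  θ_2 = (M₀x²/(2L)-M₀(x-a)+C₁)/EI  [x>a] with C₁=M₀(3b²-L²)/(6L)=11/4 = (4·2²/(2·6)-4·(2-(3/2))+(11/4))/10000 = 1/4800 rad
Load 3 — applied couple M₀=-9 kN·m at a=12/5 m (b=L-a=18/5):
  θ_3 = (M₀x²/(2L)+C₁)/EI  [x≤a] with C₁=M₀(3b²-L²)/(6L)=-18/25 = ((-9)·2²/(2·6)+(-18/25))/10000 = -93/250000 rad
Load 4 — triangular load w₀=15 kN/m (0→w₀ over full span):
  θ_4 = -w₀(7L⁴-30L²x²+15x⁴)/(360LEI) = -15·(7·6⁴-30·6²·2²+15·2⁴)/(360·6·10000) = -13/3750 rad
Superposition: θ = Σ θ_i = -8633/1500000 rad ≈ -0.005755 rad

θ(2) = -8633/1500000 rad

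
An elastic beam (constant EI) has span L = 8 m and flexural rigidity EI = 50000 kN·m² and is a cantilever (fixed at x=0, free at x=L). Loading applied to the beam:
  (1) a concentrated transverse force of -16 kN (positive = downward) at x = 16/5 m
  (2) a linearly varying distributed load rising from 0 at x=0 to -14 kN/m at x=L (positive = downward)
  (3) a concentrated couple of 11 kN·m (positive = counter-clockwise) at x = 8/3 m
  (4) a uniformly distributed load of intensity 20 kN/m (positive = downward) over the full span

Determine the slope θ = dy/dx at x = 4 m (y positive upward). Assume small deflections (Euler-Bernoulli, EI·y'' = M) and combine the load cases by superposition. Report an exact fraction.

Load 1 — point force P=-16 kN at a=16/5 m (b=L-a=24/5):
  θ_1 = -Pa²/(2EI)  [x>a] = -(-16)·(16/5)²/(2·50000) = 128/78125 rad
Load 2 — triangular load w₀=-14 kN/m (0→w₀ over full span):
  θ_2 = (w₀Lx²/4-w₀L²x/3-w₀x⁴/(24L))/EI = ((-14)·8·4²/4-(-14)·8²·4/3-(-14)·4⁴/(24·8))/50000 = 287/18750 rad
Load 3 — applied couple M₀=11 kN·m at a=8/3 m (b=L-a=16/3):
  θ_3 = M₀a/EI  [x>a] = 11·(8/3)/50000 = 11/18750 rad
Load 4 — uniform load w=20 kN/m over full span:
  θ_4 = -wx(x²-3Lx+3L²)/(6EI) = -20·4·(4²-3·8·4+3·8²)/(6·50000) = -56/1875 rad
Superposition: θ = Σ θ_i = -2891/234375 rad ≈ -0.012335 rad

θ(4) = -2891/234375 rad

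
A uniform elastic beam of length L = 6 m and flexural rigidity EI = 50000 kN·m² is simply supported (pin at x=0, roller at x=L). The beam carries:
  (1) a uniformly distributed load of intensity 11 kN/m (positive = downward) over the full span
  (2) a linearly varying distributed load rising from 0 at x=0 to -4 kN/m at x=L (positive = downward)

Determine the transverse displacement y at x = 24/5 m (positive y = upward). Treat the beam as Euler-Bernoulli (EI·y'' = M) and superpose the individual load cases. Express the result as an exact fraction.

y(24/5) = -174177/97656250 m

Load 1 — uniform load w=11 kN/m over full span:
  y_1 = -wx(L³-2Lx²+x³)/(24EI) = -11·(24/5)·(6³-2·6·(24/5)²+(24/5)³)/(24·50000) = -8613/3906250 m
Load 2 — triangular load w₀=-4 kN/m (0→w₀ over full span):
  y_2 = -w₀x(7L⁴-10L²x²+3x⁴)/(360LEI) = -(-4)·(24/5)·(7·6⁴-10·6²·(24/5)²+3·(24/5)⁴)/(360·6·50000) = 20574/48828125 m
Superposition: y = Σ y_i = -174177/97656250 m ≈ -0.001784 m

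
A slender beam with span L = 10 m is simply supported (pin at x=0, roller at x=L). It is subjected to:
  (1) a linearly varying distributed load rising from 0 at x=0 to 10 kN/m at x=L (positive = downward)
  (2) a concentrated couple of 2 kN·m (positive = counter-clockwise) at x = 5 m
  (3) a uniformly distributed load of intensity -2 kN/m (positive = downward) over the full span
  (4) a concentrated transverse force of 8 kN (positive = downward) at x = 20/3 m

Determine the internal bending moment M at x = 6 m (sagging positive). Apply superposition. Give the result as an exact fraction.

Load 1 — triangular load w₀=10 kN/m (0→w₀ over full span):
  M_1 = w₀Lx/6 - w₀x³/(6L) = 10·10·6/6 - 10·6³/(6·10) = 64 kN·m
Load 2 — applied couple M₀=2 kN·m at a=5 m (b=L-a=5):
  M_2 = M₀x/L - M₀  [x>a] = 2·6/10 - 2 = -4/5 kN·m
Load 3 — uniform load w=-2 kN/m over full span:
  M_3 = wx(L-x)/2 = (-2)·6·(10-6)/2 = -24 kN·m
Load 4 — point force P=8 kN at a=20/3 m (b=L-a=10/3):
  M_4 = Pbx/L  [x≤a] = 8·(10/3)·6/10 = 16 kN·m
Superposition: M = Σ M_i = 276/5 kN·m ≈ 55.200000 kN·m

M(6) = 276/5 kN·m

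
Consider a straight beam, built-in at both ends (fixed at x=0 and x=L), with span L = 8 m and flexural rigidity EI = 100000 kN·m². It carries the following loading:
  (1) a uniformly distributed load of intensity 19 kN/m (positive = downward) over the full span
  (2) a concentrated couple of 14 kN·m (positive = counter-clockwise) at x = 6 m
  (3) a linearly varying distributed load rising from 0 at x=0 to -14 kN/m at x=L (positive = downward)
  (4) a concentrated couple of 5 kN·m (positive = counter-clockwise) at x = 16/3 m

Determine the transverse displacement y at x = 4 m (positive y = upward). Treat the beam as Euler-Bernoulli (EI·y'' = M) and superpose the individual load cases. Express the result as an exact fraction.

Load 1 — uniform load w=19 kN/m over full span:
  y_1 = -wx²(L-x)²/(24EI) = -19·4²·(8-4)²/(24·100000) = -19/9375 m
Load 2 — applied couple M₀=14 kN·m at a=6 m (b=L-a=2):
  y_2 = (R_Ax³/6 - M_Ax²/2)/EI  [x≤a] with R_A=63/32, M_A=35/8 = ((63/32)·4³/6 - (35/8)·4²/2)/100000 = -7/50000 m
Load 3 — triangular load w₀=-14 kN/m (0→w₀ over full span):
  y_3 = -w₀x²(L-x)²(x+2L)/(120LEI) = -(-14)·4²·(8-4)²·(4+2·8)/(120·8·100000) = 7/9375 m
Load 4 — applied couple M₀=5 kN·m at a=16/3 m (b=L-a=8/3):
  y_4 = (R_Ax³/6 - M_Ax²/2)/EI  [x≤a] with R_A=5/6, M_A=5/3 = ((5/6)·4³/6 - (5/3)·4²/2)/100000 = -1/22500 m
Superposition: y = Σ y_i = -659/450000 m ≈ -0.001464 m

y(4) = -659/450000 m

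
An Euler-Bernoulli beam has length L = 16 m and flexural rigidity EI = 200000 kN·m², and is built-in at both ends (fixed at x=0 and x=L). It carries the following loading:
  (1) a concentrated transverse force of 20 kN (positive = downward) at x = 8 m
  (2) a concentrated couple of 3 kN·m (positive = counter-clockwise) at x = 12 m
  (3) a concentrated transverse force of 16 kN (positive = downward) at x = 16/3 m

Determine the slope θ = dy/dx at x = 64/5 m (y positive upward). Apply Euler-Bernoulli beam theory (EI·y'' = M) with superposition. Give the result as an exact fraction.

Load 1 — point force P=20 kN at a=8 m (b=L-a=8):
  θ_1 = Pa²(L-x)(2bL-(3b+a)(L-x))/(2L³EI)  [x>a] = 20·8²·(16-(64/5))·(2·8·16-(3·8+8)·(16-(64/5)))/(2·16³·200000) = 6/15625 rad
Load 2 — applied couple M₀=3 kN·m at a=12 m (b=L-a=4):
  θ_2 = (R_Ax²/2 - M_Ax - M₀(x-a))/EI  [x>a] with R_A=27/128, M_A=15/16 = ((27/128)·(64/5)²/2 - (15/16)·(64/5) - 3·((64/5)-12))/200000 = 9/625000 rad
Load 3 — point force P=16 kN at a=16/3 m (b=L-a=32/3):
  θ_3 = Pa²(L-x)(2bL-(3b+a)(L-x))/(2L³EI)  [x>a] = 16·(16/3)²·(16-(64/5))·(2·(32/3)·16-(3·(32/3)+(16/3))·(16-(64/5)))/(2·16³·200000) = 416/2109375 rad
Superposition: θ = Σ θ_i = 10051/16875000 rad ≈ 0.000596 rad

θ(64/5) = 10051/16875000 rad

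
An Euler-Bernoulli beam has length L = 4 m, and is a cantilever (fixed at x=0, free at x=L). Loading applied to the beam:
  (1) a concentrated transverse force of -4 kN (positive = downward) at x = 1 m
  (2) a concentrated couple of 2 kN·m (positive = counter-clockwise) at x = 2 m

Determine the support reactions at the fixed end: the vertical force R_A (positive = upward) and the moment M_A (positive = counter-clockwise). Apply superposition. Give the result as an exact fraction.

R_A = -4 kN, M_A = -6 kN·m

Load 1 — point force P=-4 kN at a=1 m (b=L-a=3):
  R_A = P = (-4) = -4 kN
  M_A = Pa = (-4)·1 = -4 kN·m
Load 2 — applied couple M₀=2 kN·m at a=2 m (b=L-a=2):
  R_A = 0 kN
  M_A = -M₀ = -2 kN·m
Superposition: R_A = -4 kN, M_A = -6 kN·m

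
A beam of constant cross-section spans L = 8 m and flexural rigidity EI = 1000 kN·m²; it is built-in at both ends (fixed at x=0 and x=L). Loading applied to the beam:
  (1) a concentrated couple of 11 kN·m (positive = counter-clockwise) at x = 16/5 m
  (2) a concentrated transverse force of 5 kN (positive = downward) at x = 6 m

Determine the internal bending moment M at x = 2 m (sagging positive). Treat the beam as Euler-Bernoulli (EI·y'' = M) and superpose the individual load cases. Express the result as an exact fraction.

M(2) = 931/400 kN·m

Load 1 — applied couple M₀=11 kN·m at a=16/5 m (b=L-a=24/5):
  M_1 = R_Ax - M_A  [x≤a] with R_A=99/50, M_A=33/25 = (99/50)·2 - (33/25) = 66/25 kN·m
Load 2 — point force P=5 kN at a=6 m (b=L-a=2):
  M_2 = Pb²(3a+b)x/L³ - Pab²/L²  [x≤a] = 5·2²·(3·6+2)·2/8³ - 5·6·2²/8² = -5/16 kN·m
Superposition: M = Σ M_i = 931/400 kN·m ≈ 2.327500 kN·m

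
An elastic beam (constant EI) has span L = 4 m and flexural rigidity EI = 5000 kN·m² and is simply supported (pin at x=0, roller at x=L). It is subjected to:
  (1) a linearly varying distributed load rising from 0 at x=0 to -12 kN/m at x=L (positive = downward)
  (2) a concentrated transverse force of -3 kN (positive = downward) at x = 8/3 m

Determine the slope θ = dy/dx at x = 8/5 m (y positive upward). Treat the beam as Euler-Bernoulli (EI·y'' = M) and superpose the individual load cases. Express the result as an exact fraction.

θ(8/5) = 13928/10546875 rad

Load 1 — triangular load w₀=-12 kN/m (0→w₀ over full span):
  θ_1 = -w₀(7L⁴-30L²x²+15x⁴)/(360LEI) = -(-12)·(7·4⁴-30·4²·(8/5)²+15·(8/5)⁴)/(360·4·5000) = 1292/1171875 rad
Load 2 — point force P=-3 kN at a=8/3 m (b=L-a=4/3):
  θ_2 = -Pb(L²-b²-3x²)/(6LEI)  [x≤a] = -(-3)·(4/3)·(4²-(4/3)²-3·(8/5)²)/(6·4·5000) = 92/421875 rad
Superposition: θ = Σ θ_i = 13928/10546875 rad ≈ 0.001321 rad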